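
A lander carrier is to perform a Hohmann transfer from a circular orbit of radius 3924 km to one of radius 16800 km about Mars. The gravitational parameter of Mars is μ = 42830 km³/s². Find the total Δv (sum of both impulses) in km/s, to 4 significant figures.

Semi-major axis of the transfer orbit: a_t = (3924 + 16800)/2 = 10362 km.
Circular speed at r₁: v₁ = √(μ/r₁) = √(42830/3924) = 3.3038 km/s.
On the transfer ellipse at r₁, v² = μ(2/r − 1/a) gives v_p = √[μ(2/r₁ − 1/a_t)] = 4.2067 km/s.
First burn Δv₁ = |v_p − v₁| = 0.9029 km/s.
At r₂, v₂ = √(μ/r₂) = 1.5967 km/s.
Transfer-orbit speed at r₂: v_a = √[μ(2/r₂ − 1/a_t)] = 0.98257 km/s.
Second burn Δv₂ = |v₂ − v_a| = 0.6141 km/s.
Δv = Δv₁ + Δv₂ = 0.9029 + 0.6141 = 1.517 km/s.

Δv = 1.517 km/s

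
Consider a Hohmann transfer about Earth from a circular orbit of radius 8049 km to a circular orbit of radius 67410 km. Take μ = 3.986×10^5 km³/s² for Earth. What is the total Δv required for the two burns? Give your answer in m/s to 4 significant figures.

Δv = 3678 m/s

Semi-major axis of the transfer orbit: a_t = (8049 + 67410)/2 = 37729.5 km.
At r₁ the circular-orbit speed is v₁ = √(μ/r₁) = 7.037 km/s.
On the transfer ellipse at r₁, vis-viva gives v_p = √[μ(2/r₁ − 1/a_t)] = 9.406 km/s.
First burn Δv₁ = |v_p − v₁| = 2.369 km/s.
Circular speed at r₂: v₂ = √(μ/r₂) = 2.432 km/s.
Transfer-orbit speed at r₂: v_a = √[μ(2/r₂ − 1/a_t)] = 1.123 km/s.
Second burn Δv₂ = |v₂ − v_a| = 1.309 km/s.
Δv = Δv₁ + Δv₂ = 2.369 + 1.309 = 3.678 km/s.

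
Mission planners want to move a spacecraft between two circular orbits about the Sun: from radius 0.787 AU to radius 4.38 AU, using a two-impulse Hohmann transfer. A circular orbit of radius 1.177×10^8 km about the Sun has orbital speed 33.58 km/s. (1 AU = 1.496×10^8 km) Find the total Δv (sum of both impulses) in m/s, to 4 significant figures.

From the circular-orbit relation v² = μ/r at r = 1.177×10^8 km: μ = v²r = (33.58)² × 1.177×10^8 = 1.32720×10^11 km³/s².
In km: r₁ = 0.787 × 1.496×10^8 = 1.177352×10^8 km; r₂ = 4.38 × 1.496×10^8 = 6.55248×10^8 km.
Semi-major axis of the transfer orbit: a_t = (1.177352×10^8 + 6.55248×10^8)/2 = 3.864916×10^8 km.
At r₁ the circular-orbit speed is v₁ = √(μ/r₁) = 33.575 km/s.
Transfer-orbit speed at r₁ (vis-viva): v_p = √[μ(2/r₁ − 1/a_t)] = 43.717 km/s.
First burn Δv₁ = |v_p − v₁| = 10.14 km/s.
At r₂, v₂ = √(μ/r₂) = 14.232 km/s.
Transfer-orbit speed at r₂: v_a = √[μ(2/r₂ − 1/a_t)] = 7.8551 km/s.
Second burn Δv₂ = |v₂ − v_a| = 6.377 km/s.
Δv = Δv₁ + Δv₂ = 10.14 + 6.377 = 16.52 km/s.

Δv = 16520 m/s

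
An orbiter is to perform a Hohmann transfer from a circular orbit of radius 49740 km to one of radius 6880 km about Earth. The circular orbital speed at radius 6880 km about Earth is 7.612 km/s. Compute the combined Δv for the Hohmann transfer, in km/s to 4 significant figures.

From the circular-orbit relation v² = μ/r at r = 6880 km: μ = v²r = (7.612)² × 6880 = 3.98645×10^5 km³/s².
Transfer-ellipse semi-major axis a_t = (r₁ + r₂)/2 = (49740 + 6880)/2 = 28310 km.
At r₁ the circular-orbit speed is v₁ = √(μ/r₁) = 2.831 km/s.
On the transfer ellipse at r₁, v² = μ(2/r − 1/a) gives v_a = √[μ(2/r₁ − 1/a_t)] = 1.396 km/s.
First burn Δv₁ = |v_a − v₁| = 1.435 km/s.
At r₂, v₂ = √(μ/r₂) = 7.612 km/s.
Transfer-orbit speed at r₂: v_p = √[μ(2/r₂ − 1/a_t)] = 10.09 km/s.
Second burn Δv₂ = |v₂ − v_p| = 2.478 km/s.
Total Δv = Δv₁ + Δv₂ = 3.913 km/s.

Δv = 3.913 km/s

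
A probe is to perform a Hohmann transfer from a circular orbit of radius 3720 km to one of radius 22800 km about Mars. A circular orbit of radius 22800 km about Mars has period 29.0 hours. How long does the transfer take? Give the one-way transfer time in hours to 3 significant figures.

t = 6.43 hours

From Kepler's third law T² = 4π²r³/μ at r = 22800 km, T = 29.0 hours = 29.0 × 3600 s = 1.044×10^5 s: μ = 4π²r³/T² = 42930.2 km³/s².
The Hohmann ellipse has a_t = (r₁ + r₂)/2 = 13260 km.
By Kepler's third law the transfer-orbit period is T = 2π√(a_t³/μ), so t = T/2 = 23150 s.
Converting: 23150 s ÷ 3600 s/hour = 6.43 hours.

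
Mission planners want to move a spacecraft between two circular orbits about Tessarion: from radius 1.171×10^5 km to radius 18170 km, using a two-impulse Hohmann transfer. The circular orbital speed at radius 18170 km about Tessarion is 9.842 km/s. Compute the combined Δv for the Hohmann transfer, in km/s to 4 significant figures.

From the circular-orbit relation v² = μ/r at r = 18170 km: μ = v²r = (9.842)² × 18170 = 1.76004×10^6 km³/s².
The Hohmann ellipse has a_t = (r₁ + r₂)/2 = 67635 km.
Circular speed at r₁: v₁ = √(μ/r₁) = √(1.76004×10^6/1.171×10^5) = 3.87688 km/s.
Transfer-orbit speed at r₁ (vis-viva equation): v_a = √[μ(2/r₁ − 1/a_t)] = 2.00944 km/s.
First burn Δv₁ = |v_a − v₁| = 1.8674 km/s.
At r₂, v₂ = √(μ/r₂) = 9.84200 km/s.
Transfer-orbit speed at r₂: v_p = √[μ(2/r₂ − 1/a_t)] = 12.9502 km/s.
Second burn Δv₂ = |v₂ − v_p| = 3.1082 km/s.
Total Δv = Δv₁ + Δv₂ = 4.976 km/s.

Δv = 4.976 km/s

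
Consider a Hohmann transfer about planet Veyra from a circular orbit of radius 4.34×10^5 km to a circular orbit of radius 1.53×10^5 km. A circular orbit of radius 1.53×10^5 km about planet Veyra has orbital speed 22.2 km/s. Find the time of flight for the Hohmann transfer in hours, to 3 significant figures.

t = 16.0 hours

From the circular-orbit relation v² = μ/r at r = 1.53×10^5 km: μ = v²r = (22.2)² × 1.53×10^5 = 7.54045×10^7 km³/s².
Transfer-ellipse semi-major axis a_t = (r₁ + r₂)/2 = (4.340×10^5 + 1.530×10^5)/2 = 2.935×10^5 km.
Half the transfer-orbit period gives t = π√(a_t³/μ) = 57530 s.
Converting: 57530 s ÷ 3600 s/hour = 16.0 hours.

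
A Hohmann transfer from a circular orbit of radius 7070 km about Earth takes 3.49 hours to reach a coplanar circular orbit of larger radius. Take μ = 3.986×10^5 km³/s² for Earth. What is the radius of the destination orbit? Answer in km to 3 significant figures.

r₂ = 30000 km

Transfer time t = 3.49 hours = 12564 s, and t = π√(a_t³/μ).
So a_t = (μ t²/π²)^(1/3) = (3.986×10^5 × (12564)² / π²)^(1/3) = 18542 km.
Since a_t = (r₁ + r₂)/2, r₂ = 2a_t − r₁ = 2×18542 − 7070 = 30014 km.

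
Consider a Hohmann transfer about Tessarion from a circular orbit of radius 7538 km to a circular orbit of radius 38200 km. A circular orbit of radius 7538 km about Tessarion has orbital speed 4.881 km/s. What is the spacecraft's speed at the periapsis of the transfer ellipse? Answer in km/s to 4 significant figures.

From the circular-orbit relation v² = μ/r at r = 7538 km: μ = v²r = (4.881)² × 7538 = 1.79587×10^5 km³/s².
Semi-major axis of the transfer orbit: a_t = (7538 + 38200)/2 = 22869 km.
At periapsis, r = 7538 km.
From the vis-viva equation, v = √[μ(2/r − 1/a_t)] = 6.308 km/s.

v = 6.308 km/s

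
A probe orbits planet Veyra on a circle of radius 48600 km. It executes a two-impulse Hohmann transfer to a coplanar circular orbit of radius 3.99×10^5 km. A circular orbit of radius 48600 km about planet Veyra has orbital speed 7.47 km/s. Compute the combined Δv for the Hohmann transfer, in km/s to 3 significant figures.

Δv = 3.90 km/s

From the circular-orbit relation v² = μ/r at r = 48600 km: μ = v²r = (7.47)² × 48600 = 2.71192×10^6 km³/s².
Transfer-ellipse semi-major axis a_t = (r₁ + r₂)/2 = (48600 + 3.990×10^5)/2 = 2.238×10^5 km.
Circular speed at r₁: v₁ = √(μ/r₁) = √(2.71192×10^6/48600) = 7.470 km/s.
On the transfer ellipse at r₁, v² = μ(2/r − 1/a) gives v_p = √[μ(2/r₁ − 1/a_t)] = 9.974 km/s.
First burn Δv₁ = |v_p − v₁| = 2.504 km/s.
Circular speed at r₂: v₂ = √(μ/r₂) = 2.607 km/s.
Transfer-orbit speed at r₂: v_a = √[μ(2/r₂ − 1/a_t)] = 1.215 km/s.
Second burn Δv₂ = |v₂ − v_a| = 1.392 km/s.
Total Δv = Δv₁ + Δv₂ = 3.896 km/s.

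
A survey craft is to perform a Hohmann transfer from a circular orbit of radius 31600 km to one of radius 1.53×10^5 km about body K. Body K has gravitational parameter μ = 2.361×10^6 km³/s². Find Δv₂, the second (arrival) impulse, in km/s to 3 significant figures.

Semi-major axis of the transfer orbit: a_t = (31600 + 1.530×10^5)/2 = 92300 km.
On the circular orbit at r = 1.530×10^5 km, v_c = √(μ/r) = 3.9283 km/s.
Vis-viva on the transfer ellipse at r = 1.530×10^5 km gives v_t = √[μ(2/r − 1/a_t)] = 2.2985 km/s.
Δv₂ = |v_t − v_c| = |2.2985 − 3.9283| = 1.630 km/s.

Δv₂ = 1.63 km/s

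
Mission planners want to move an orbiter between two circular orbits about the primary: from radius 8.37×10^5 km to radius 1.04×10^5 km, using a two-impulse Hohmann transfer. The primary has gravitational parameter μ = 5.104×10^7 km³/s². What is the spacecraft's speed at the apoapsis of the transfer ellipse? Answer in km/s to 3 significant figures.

v = 3.67 km/s

Transfer-ellipse semi-major axis a_t = (r₁ + r₂)/2 = (8.370×10^5 + 1.040×10^5)/2 = 4.705×10^5 km.
The apoapsis of the transfer ellipse is at r = 8.370×10^5 km.
Vis-viva: v = √[μ(2/r − 1/a_t)] = √[5.104×10^7 × (2/8.370×10^5 − 1/4.705×10^5)] = 3.671 km/s.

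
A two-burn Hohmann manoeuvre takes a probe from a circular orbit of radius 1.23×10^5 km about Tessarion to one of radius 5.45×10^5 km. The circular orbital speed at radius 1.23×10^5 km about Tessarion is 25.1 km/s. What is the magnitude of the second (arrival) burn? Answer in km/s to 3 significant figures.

From the circular-orbit relation v² = μ/r at r = 1.23×10^5 km: μ = v²r = (25.1)² × 1.23×10^5 = 7.74912×10^7 km³/s².
The Hohmann ellipse has a_t = (r₁ + r₂)/2 = 3.340×10^5 km.
Circular speed at r = 5.450×10^5 km: v_c = √(μ/r) = 11.924 km/s.
Transfer-orbit speed at the same r (vis-viva, a = a_t): v_t = √[μ(2/r − 1/a_t)] = 7.2361 km/s.
Δv₂ = |v_t − v_c| = |7.2361 − 11.924| = 4.688 km/s.

Δv₂ = 4.69 km/s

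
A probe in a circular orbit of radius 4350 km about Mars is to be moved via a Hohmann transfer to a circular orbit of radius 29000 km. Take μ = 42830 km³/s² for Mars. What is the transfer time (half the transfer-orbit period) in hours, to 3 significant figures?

t = 9.08 hours

The Hohmann ellipse has a_t = (r₁ + r₂)/2 = 16675 km.
By Kepler's third law the transfer-orbit period is T = 2π√(a_t³/μ), so t = T/2 = 32690 s.
Converting: 32690 s ÷ 3600 s/hour = 9.08 hours.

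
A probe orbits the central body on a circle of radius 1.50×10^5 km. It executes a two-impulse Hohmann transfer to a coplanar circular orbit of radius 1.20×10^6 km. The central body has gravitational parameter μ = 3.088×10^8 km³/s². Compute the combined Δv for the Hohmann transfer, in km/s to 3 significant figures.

Semi-major axis of the transfer orbit: a_t = (1.500×10^5 + 1.200×10^6)/2 = 6.750×10^5 km.
At r₁ the circular-orbit speed is v₁ = √(μ/r₁) = 45.373 km/s.
Transfer-orbit speed at r₁ (vis-viva equation): v_p = √[μ(2/r₁ − 1/a_t)] = 60.497 km/s.
First burn Δv₁ = |v_p − v₁| = 15.12 km/s.
Circular speed at r₂: v₂ = √(μ/r₂) = 16.042 km/s.
Transfer-orbit speed at r₂: v_a = √[μ(2/r₂ − 1/a_t)] = 7.5621 km/s.
Second burn Δv₂ = |v₂ − v_a| = 8.480 km/s.
Total Δv = Δv₁ + Δv₂ = 23.60 km/s.

Δv = 23.6 km/s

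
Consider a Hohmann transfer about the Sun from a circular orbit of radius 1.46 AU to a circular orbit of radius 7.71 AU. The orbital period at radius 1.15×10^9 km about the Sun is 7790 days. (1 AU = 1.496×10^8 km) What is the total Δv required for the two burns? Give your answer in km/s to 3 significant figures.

From Kepler's third law T² = 4π²r³/μ at r = 1.15×10^9 km, T = 7790 days = 7790 × 86400 s = 6.73056×10^8 s: μ = 4π²r³/T² = 1.32541×10^11 km³/s².
In km: r₁ = 1.46 × 1.496×10^8 = 2.18416×10^8 km; r₂ = 7.71 × 1.496×10^8 = 1.153416×10^9 km.
Transfer-ellipse semi-major axis a_t = (r₁ + r₂)/2 = (2.18416×10^8 + 1.153416×10^9)/2 = 6.85916×10^8 km.
At r₁ the circular-orbit speed is v₁ = √(μ/r₁) = 24.63 km/s.
Transfer-orbit speed at r₁ (vis-viva): v_p = √[μ(2/r₁ − 1/a_t)] = 31.94 km/s.
First burn Δv₁ = |v_p − v₁| = 7.310 km/s.
At r₂, v₂ = √(μ/r₂) = 10.72 km/s.
Transfer-orbit speed at r₂: v_a = √[μ(2/r₂ − 1/a_t)] = 6.049 km/s.
Second burn Δv₂ = |v₂ − v_a| = 4.671 km/s.
Total Δv = Δv₁ + Δv₂ = 11.98 km/s.

Δv = 12.0 km/s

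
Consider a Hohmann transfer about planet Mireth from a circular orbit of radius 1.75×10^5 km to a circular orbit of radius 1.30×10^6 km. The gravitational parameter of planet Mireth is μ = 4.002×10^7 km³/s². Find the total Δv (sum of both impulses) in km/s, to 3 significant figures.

Δv = 7.80 km/s

The Hohmann ellipse has a_t = (r₁ + r₂)/2 = 7.375×10^5 km.
Circular speed at r₁: v₁ = √(μ/r₁) = √(4.002×10^7/1.750×10^5) = 15.1224 km/s.
Transfer-orbit speed at r₁ (vis-viva): v_p = √[μ(2/r₁ − 1/a_t)] = 20.0775 km/s.
First burn Δv₁ = |v_p − v₁| = 4.955 km/s.
Circular speed at r₂: v₂ = √(μ/r₂) = 5.5484 km/s.
Transfer-orbit speed at r₂: v_a = √[μ(2/r₂ − 1/a_t)] = 2.7027 km/s.
Second burn Δv₂ = |v₂ − v_a| = 2.846 km/s.
Total Δv = Δv₁ + Δv₂ = 7.801 km/s.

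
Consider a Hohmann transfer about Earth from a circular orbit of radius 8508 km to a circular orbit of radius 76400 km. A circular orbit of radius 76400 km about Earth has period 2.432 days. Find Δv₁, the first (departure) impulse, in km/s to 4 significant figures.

Δv₁ = 2.338 km/s

From Kepler's third law T² = 4π²r³/μ at r = 76400 km, T = 2.432 days = 2.432 × 86400 s = 2.101248×10^5 s: μ = 4π²r³/T² = 3.98736×10^5 km³/s².
The Hohmann ellipse has a_t = (r₁ + r₂)/2 = 42454 km.
On the circular orbit at r = 8508 km, v_c = √(μ/r) = 6.846 km/s.
Transfer-orbit speed at the same r (vis-viva, a = a_t): v_t = √[μ(2/r − 1/a_t)] = 9.184 km/s.
Δv₁ = |v_t − v_c| = |9.184 − 6.846| = 2.338 km/s.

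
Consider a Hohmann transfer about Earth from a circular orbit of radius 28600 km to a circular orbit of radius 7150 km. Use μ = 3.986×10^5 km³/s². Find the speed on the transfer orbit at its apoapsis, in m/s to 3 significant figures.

Semi-major axis of the transfer orbit: a_t = (28600 + 7150)/2 = 17875 km.
The apoapsis of the transfer ellipse is at r = 28600 km.
From the vis-viva equation, v = √[μ(2/r − 1/a_t)] = 2.361 km/s.

v = 2360 m/s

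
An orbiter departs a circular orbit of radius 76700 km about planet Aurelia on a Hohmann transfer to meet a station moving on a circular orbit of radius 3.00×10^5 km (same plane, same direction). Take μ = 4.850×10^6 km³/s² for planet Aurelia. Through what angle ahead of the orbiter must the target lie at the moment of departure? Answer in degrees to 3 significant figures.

φ = 90.5°

Semi-major axis of the transfer orbit: a_t = (76700 + 3.000×10^5)/2 = 1.8835×10^5 km.
Transfer time t = π√(a_t³/μ) = 1.166078×10^5 s.
Target angular speed ω₂ = √(μ/r₂³) = 1.340260×10^-5 rad/s.
Angle swept by the target during transfer: ω₂·t = 1.5628 rad = 89.54°.
Arrival is 180° from departure on the ellipse, so φ = 180° − 89.54° = 90.5°.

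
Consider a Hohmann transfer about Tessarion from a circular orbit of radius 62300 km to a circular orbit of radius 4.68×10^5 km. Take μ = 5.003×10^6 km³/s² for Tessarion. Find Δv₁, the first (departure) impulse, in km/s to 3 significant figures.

The Hohmann ellipse has a_t = (r₁ + r₂)/2 = 2.6515×10^5 km.
On the circular orbit at r = 62300 km, v_c = √(μ/r) = 8.96130 km/s.
Vis-viva on the transfer ellipse at r = 62300 km gives v_t = √[μ(2/r − 1/a_t)] = 11.9055 km/s.
Δv₁ = |v_t − v_c| = |11.9055 − 8.96130| = 2.944 km/s.

Δv₁ = 2.94 km/s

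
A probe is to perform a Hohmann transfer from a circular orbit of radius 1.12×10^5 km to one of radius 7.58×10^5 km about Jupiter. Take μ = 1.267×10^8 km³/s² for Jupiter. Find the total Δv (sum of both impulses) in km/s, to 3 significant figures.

The Hohmann ellipse has a_t = (r₁ + r₂)/2 = 4.350×10^5 km.
Circular speed at r₁: v₁ = √(μ/r₁) = √(1.267×10^8/1.120×10^5) = 33.6341 km/s.
Transfer-orbit speed at r₁ (vis-viva): v_p = √[μ(2/r₁ − 1/a_t)] = 44.3986 km/s.
First burn Δv₁ = |v_p − v₁| = 10.76 km/s.
At r₂, v₂ = √(μ/r₂) = 12.9287 km/s.
Transfer-orbit speed at r₂: v_a = √[μ(2/r₂ − 1/a_t)] = 6.56022 km/s.
Second burn Δv₂ = |v₂ − v_a| = 6.368 km/s.
Total Δv = Δv₁ + Δv₂ = 17.13 km/s.

Δv = 17.1 km/s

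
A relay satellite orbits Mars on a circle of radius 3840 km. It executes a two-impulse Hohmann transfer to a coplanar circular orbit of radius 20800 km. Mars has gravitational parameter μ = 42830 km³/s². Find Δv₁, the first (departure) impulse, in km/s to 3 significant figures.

Δv₁ = 1.00 km/s

The Hohmann ellipse has a_t = (r₁ + r₂)/2 = 12320 km.
Circular speed at r = 3840 km: v_c = √(μ/r) = 3.33971 km/s.
Vis-viva on the transfer ellipse at r = 3840 km gives v_t = √[μ(2/r − 1/a_t)] = 4.33945 km/s.
Δv₁ = |v_t − v_c| = |4.33945 − 3.33971| = 0.9997 km/s.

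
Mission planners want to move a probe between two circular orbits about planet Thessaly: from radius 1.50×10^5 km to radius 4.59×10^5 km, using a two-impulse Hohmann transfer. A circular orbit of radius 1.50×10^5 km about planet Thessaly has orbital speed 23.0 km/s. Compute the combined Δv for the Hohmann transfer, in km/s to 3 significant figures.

Δv = 9.16 km/s

From the circular-orbit relation v² = μ/r at r = 1.50×10^5 km: μ = v²r = (23.0)² × 1.50×10^5 = 7.93500×10^7 km³/s².
The Hohmann ellipse has a_t = (r₁ + r₂)/2 = 3.045×10^5 km.
Circular speed at r₁: v₁ = √(μ/r₁) = √(7.93500×10^7/1.500×10^5) = 23.000 km/s.
On the transfer ellipse at r₁, v² = μ(2/r − 1/a) gives v_p = √[μ(2/r₁ − 1/a_t)] = 28.238 km/s.
First burn Δv₁ = |v_p − v₁| = 5.238 km/s.
At r₂, v₂ = √(μ/r₂) = 13.148 km/s.
Transfer-orbit speed at r₂: v_a = √[μ(2/r₂ − 1/a_t)] = 9.2282 km/s.
Second burn Δv₂ = |v₂ − v_a| = 3.920 km/s.
Total Δv = Δv₁ + Δv₂ = 9.158 km/s.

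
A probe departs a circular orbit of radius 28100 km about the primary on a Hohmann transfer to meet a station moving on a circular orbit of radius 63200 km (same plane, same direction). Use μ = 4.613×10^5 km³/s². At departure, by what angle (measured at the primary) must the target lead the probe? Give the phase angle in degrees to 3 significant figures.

The Hohmann ellipse has a_t = (r₁ + r₂)/2 = 45650 km.
Transfer time t = π√(a_t³/μ) = 45115 s.
The target's mean motion on its circular orbit is ω₂ = √(μ/r₂³) = 4.2748×10^-5 rad/s.
Angle swept by the target during transfer: ω₂·t = 1.929 rad = 110.5°.
Arrival is 180° from departure on the ellipse, so φ = 180° − 110.5° = 69.5°.

φ = 69.5°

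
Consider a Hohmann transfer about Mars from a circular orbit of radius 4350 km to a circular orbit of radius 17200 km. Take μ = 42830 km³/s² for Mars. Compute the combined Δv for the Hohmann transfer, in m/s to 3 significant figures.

Δv = 1400 m/s

Transfer-ellipse semi-major axis a_t = (r₁ + r₂)/2 = (4350 + 17200)/2 = 10775 km.
At r₁ the circular-orbit speed is v₁ = √(μ/r₁) = 3.13783 km/s.
On the transfer ellipse at r₁, v² = μ(2/r − 1/a) gives v_p = √[μ(2/r₁ − 1/a_t)] = 3.96447 km/s.
First burn Δv₁ = |v_p − v₁| = 0.8266 km/s.
Circular speed at r₂: v₂ = √(μ/r₂) = 1.5780 km/s.
Transfer-orbit speed at r₂: v_a = √[μ(2/r₂ − 1/a_t)] = 1.0026 km/s.
Second burn Δv₂ = |v₂ − v_a| = 0.5754 km/s.
Δv = Δv₁ + Δv₂ = 0.8266 + 0.5754 = 1.402 km/s.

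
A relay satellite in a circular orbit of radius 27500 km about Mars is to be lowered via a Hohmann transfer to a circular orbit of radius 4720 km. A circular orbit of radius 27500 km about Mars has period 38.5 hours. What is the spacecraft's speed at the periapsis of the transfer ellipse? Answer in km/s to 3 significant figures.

From Kepler's third law T² = 4π²r³/μ at r = 27500 km, T = 38.5 hours = 38.5 × 3600 s = 1.386×10^5 s: μ = 4π²r³/T² = 42739.7 km³/s².
The Hohmann ellipse has a_t = (r₁ + r₂)/2 = 16110 km.
The periapsis of the transfer ellipse is at r = 4720 km.
Applying v² = μ(2/r − 1/a_t): v = 3.932 km/s.

v = 3.93 km/s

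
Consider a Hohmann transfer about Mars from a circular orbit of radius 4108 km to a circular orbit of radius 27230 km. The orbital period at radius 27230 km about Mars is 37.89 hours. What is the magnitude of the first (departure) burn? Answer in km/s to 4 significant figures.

Δv₁ = 1.028 km/s

From Kepler's third law T² = 4π²r³/μ at r = 27230 km, T = 37.89 hours = 37.89 × 3600 s = 1.36404×10^5 s: μ = 4π²r³/T² = 42839.9 km³/s².
Semi-major axis of the transfer orbit: a_t = (4108 + 27230)/2 = 15669 km.
On the circular orbit at r = 4108 km, v_c = √(μ/r) = 3.229 km/s.
Transfer-orbit speed at the same r (vis-viva, a = a_t): v_t = √[μ(2/r − 1/a_t)] = 4.257 km/s.
Δv₁ = |v_t − v_c| = |4.257 − 3.229| = 1.028 km/s.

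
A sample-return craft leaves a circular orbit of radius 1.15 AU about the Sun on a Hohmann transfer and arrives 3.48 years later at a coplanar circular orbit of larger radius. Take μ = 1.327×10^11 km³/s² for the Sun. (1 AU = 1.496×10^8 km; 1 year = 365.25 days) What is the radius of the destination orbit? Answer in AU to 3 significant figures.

r₂ = 6.14 AU

In km: r₁ = 1.15 × 1.496×10^8 = 1.7204×10^8 km.
Transfer time t = 3.48 years × 365.25 × 86400 s = 1.09820448×10^8 s, and t = π√(a_t³/μ).
So a_t = (μ t²/π²)^(1/3) = (1.327×10^11 × (1.09820448×10^8)² / π²)^(1/3) = 5.4531×10^8 km.
Since a_t = (r₁ + r₂)/2, r₂ = 2a_t − r₁ = 2×5.4531×10^8 − 1.7204×10^8 = 9.1858×10^8 km.
In AU: r₂ = 9.1858×10^8 / 1.496×10^8 = 6.14 AU.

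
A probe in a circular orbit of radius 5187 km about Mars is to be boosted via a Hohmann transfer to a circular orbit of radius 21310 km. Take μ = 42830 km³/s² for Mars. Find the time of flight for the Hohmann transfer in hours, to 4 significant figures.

t = 6.430 hours

Semi-major axis of the transfer orbit: a_t = (5187 + 21310)/2 = 13248.5 km.
Transfer time t = π√(a_t³/μ) = π√((13248.5)³ / 42830) = 23149 s.
Converting: 23149 s ÷ 3600 s/hour = 6.430 hours.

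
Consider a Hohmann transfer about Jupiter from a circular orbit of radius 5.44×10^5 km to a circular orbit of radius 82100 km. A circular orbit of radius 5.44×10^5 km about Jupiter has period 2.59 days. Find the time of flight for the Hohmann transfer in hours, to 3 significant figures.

From Kepler's third law T² = 4π²r³/μ at r = 5.44×10^5 km, T = 2.59 days = 2.59 × 86400 s = 2.23776×10^5 s: μ = 4π²r³/T² = 1.26920×10^8 km³/s².
Transfer-ellipse semi-major axis a_t = (r₁ + r₂)/2 = (5.440×10^5 + 82100)/2 = 3.1305×10^5 km.
By Kepler's third law the transfer-orbit period is T = 2π√(a_t³/μ), so t = T/2 = 48840 s.
Converting: 48840 s ÷ 3600 s/hour = 13.6 hours.

t = 13.6 hours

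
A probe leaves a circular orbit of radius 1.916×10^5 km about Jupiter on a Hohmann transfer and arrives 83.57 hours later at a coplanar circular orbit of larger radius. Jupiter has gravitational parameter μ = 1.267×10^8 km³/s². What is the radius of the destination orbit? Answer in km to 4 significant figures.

Transfer time t = 83.57 hours = 3.00852×10^5 s, and t = π√(a_t³/μ).
So a_t = (μ t²/π²)^(1/3) = (1.267×10^8 × (3.00852×10^5)² / π²)^(1/3) = 1.0513×10^6 km.
Since a_t = (r₁ + r₂)/2, r₂ = 2a_t − r₁ = 2×1.0513×10^6 − 1.916×10^5 = 1.911×10^6 km.

r₂ = 1.911×10^6 km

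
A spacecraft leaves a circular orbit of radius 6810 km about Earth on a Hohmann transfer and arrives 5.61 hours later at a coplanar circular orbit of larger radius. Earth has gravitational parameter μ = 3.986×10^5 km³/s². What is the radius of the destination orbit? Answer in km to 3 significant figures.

Transfer time t = 5.61 hours = 20196 s, and t = π√(a_t³/μ).
So a_t = (μ t²/π²)^(1/3) = (3.986×10^5 × (20196)² / π²)^(1/3) = 25444 km.
Since a_t = (r₁ + r₂)/2, r₂ = 2a_t − r₁ = 2×25444 − 6810 = 44078 km.

r₂ = 44100 km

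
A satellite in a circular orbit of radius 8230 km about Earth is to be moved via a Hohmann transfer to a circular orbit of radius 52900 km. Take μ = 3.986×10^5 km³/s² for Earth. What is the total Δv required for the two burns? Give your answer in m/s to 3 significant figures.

Δv = 3520 m/s

The Hohmann ellipse has a_t = (r₁ + r₂)/2 = 30565 km.
At r₁ the circular-orbit speed is v₁ = √(μ/r₁) = 6.9594 km/s.
On the transfer ellipse at r₁, vis-viva gives v_p = √[μ(2/r₁ − 1/a_t)] = 9.1555 km/s.
First burn Δv₁ = |v_p − v₁| = 2.196 km/s.
At r₂, v₂ = √(μ/r₂) = 2.745 km/s.
Transfer-orbit speed at r₂: v_a = √[μ(2/r₂ − 1/a_t)] = 1.424 km/s.
Second burn Δv₂ = |v₂ − v_a| = 1.321 km/s.
Δv = Δv₁ + Δv₂ = 2.196 + 1.321 = 3.517 km/s.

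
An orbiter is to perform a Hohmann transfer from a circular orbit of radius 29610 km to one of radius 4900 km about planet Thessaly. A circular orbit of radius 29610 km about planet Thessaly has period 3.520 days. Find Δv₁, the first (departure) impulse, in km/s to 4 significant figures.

Δv₁ = 0.2857 km/s

From Kepler's third law T² = 4π²r³/μ at r = 29610 km, T = 3.520 days = 3.520 × 86400 s = 3.04128×10^5 s: μ = 4π²r³/T² = 11080.6 km³/s².
The Hohmann ellipse has a_t = (r₁ + r₂)/2 = 17255 km.
Circular speed at r = 29610 km: v_c = √(μ/r) = 0.6117 km/s.
Vis-viva on the transfer ellipse at r = 29610 km gives v_t = √[μ(2/r − 1/a_t)] = 0.3260 km/s.
Δv₁ = |v_t − v_c| = |0.3260 − 0.6117| = 0.2857 km/s.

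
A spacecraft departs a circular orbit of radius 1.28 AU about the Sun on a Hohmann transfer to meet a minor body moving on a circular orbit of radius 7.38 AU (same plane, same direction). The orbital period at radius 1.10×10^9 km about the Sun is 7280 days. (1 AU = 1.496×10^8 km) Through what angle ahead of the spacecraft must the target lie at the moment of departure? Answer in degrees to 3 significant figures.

φ = 99.1°

From Kepler's third law T² = 4π²r³/μ at r = 1.10×10^9 km, T = 7280 days = 7280 × 86400 s = 6.28992×10^8 s: μ = 4π²r³/T² = 1.32815×10^11 km³/s².
In km: r₁ = 1.28 × 1.496×10^8 = 1.91488×10^8 km; r₂ = 7.38 × 1.496×10^8 = 1.104048×10^9 km.
Transfer-ellipse semi-major axis a_t = (r₁ + r₂)/2 = (1.91488×10^8 + 1.104048×10^9)/2 = 6.47768×10^8 km.
Transfer time t = π√(a_t³/μ) = 1.4212×10^8 s.
Target angular speed ω₂ = √(μ/r₂³) = 9.9344×10^-9 rad/s.
Angle swept by the target during transfer: ω₂·t = 1.41188 rad = 80.89°.
Arrival is 180° from departure on the ellipse, so φ = 180° − 80.89° = 99.1°.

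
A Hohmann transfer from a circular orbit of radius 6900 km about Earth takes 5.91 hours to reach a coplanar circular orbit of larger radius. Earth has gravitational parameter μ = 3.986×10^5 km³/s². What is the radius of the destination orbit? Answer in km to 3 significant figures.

r₂ = 45800 km

Transfer time t = 5.91 hours = 21276 s, and t = π√(a_t³/μ).
So a_t = (μ t²/π²)^(1/3) = (3.986×10^5 × (21276)² / π²)^(1/3) = 26343 km.
Since a_t = (r₁ + r₂)/2, r₂ = 2a_t − r₁ = 2×26343 − 6900 = 45786 km.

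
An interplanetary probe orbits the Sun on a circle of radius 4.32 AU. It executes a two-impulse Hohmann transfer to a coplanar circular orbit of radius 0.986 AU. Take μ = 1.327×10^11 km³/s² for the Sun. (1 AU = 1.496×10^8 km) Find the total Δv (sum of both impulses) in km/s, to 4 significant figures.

Δv = 13.87 km/s

In km: r₁ = 4.32 × 1.496×10^8 = 6.46272×10^8 km; r₂ = 0.986 × 1.496×10^8 = 1.475056×10^8 km.
Transfer-ellipse semi-major axis a_t = (r₁ + r₂)/2 = (6.46272×10^8 + 1.475056×10^8)/2 = 3.968888×10^8 km.
At r₁ the circular-orbit speed is v₁ = √(μ/r₁) = 14.33 km/s.
On the transfer ellipse at r₁, v² = μ(2/r − 1/a) gives v_a = √[μ(2/r₁ − 1/a_t)] = 8.736 km/s.
First burn Δv₁ = |v_a − v₁| = 5.594 km/s.
At r₂, v₂ = √(μ/r₂) = 29.99 km/s.
Transfer-orbit speed at r₂: v_p = √[μ(2/r₂ − 1/a_t)] = 38.27 km/s.
Second burn Δv₂ = |v₂ − v_p| = 8.280 km/s.
Δv = Δv₁ + Δv₂ = 5.594 + 8.280 = 13.87 km/s.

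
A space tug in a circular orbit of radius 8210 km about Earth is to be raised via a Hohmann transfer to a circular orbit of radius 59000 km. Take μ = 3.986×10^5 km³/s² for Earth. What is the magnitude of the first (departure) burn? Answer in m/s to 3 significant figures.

Semi-major axis of the transfer orbit: a_t = (8210 + 59000)/2 = 33605 km.
Circular speed at r = 8210 km: v_c = √(μ/r) = 6.968 km/s.
Transfer-orbit speed at the same r (vis-viva, a = a_t): v_t = √[μ(2/r − 1/a_t)] = 9.233 km/s.
Δv₁ = |v_t − v_c| = |9.233 − 6.968| = 2.265 km/s.

Δv₁ = 2260 m/s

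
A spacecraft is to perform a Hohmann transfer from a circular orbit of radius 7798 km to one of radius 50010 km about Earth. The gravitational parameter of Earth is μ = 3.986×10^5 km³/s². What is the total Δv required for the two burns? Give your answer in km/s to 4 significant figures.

The Hohmann ellipse has a_t = (r₁ + r₂)/2 = 28904 km.
At r₁ the circular-orbit speed is v₁ = √(μ/r₁) = 7.1495 km/s.
On the transfer ellipse at r₁, vis-viva gives v_p = √[μ(2/r₁ − 1/a_t)] = 9.4043 km/s.
First burn Δv₁ = |v_p − v₁| = 2.255 km/s.
At r₂, v₂ = √(μ/r₂) = 2.823 km/s.
Transfer-orbit speed at r₂: v_a = √[μ(2/r₂ − 1/a_t)] = 1.466 km/s.
Second burn Δv₂ = |v₂ − v_a| = 1.357 km/s.
Total Δv = Δv₁ + Δv₂ = 3.612 km/s.

Δv = 3.612 km/s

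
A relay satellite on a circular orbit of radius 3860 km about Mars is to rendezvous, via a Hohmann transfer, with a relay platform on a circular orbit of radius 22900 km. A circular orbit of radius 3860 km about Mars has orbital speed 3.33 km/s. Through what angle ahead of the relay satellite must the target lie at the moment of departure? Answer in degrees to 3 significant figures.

φ = 99.6°

From the circular-orbit relation v² = μ/r at r = 3860 km: μ = v²r = (3.33)² × 3860 = 42803.2 km³/s².
Transfer-ellipse semi-major axis a_t = (r₁ + r₂)/2 = (3860 + 22900)/2 = 13380 km.
The half-period of the transfer ellipse is t = π√(a_t³/μ) = 23500 s.
Target angular speed ω₂ = √(μ/r₂³) = 5.970×10^-5 rad/s.
Angle swept by the target during transfer: ω₂·t = 1.403 rad = 80.39°.
The relay satellite traverses 180° on the transfer ellipse, so the target must lead by 180° − 80.39° = 99.6°.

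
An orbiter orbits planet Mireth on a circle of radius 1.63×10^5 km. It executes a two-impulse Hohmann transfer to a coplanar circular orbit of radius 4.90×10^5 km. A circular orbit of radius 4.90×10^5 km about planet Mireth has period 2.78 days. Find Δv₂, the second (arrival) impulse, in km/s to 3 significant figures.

Δv₂ = 3.76 km/s

From Kepler's third law T² = 4π²r³/μ at r = 4.90×10^5 km, T = 2.78 days = 2.78 × 86400 s = 2.40192×10^5 s: μ = 4π²r³/T² = 8.05065×10^7 km³/s².
Semi-major axis of the transfer orbit: a_t = (1.630×10^5 + 4.900×10^5)/2 = 3.265×10^5 km.
On the circular orbit at r = 4.900×10^5 km, v_c = √(μ/r) = 12.818 km/s.
Vis-viva on the transfer ellipse at r = 4.900×10^5 km gives v_t = √[μ(2/r − 1/a_t)] = 9.0567 km/s.
Δv₂ = |v_t − v_c| = |9.0567 − 12.818| = 3.761 km/s.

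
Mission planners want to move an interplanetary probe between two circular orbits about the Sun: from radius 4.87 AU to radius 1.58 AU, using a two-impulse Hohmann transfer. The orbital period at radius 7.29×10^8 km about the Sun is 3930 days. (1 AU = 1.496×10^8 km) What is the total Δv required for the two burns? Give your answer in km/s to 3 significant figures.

From Kepler's third law T² = 4π²r³/μ at r = 7.29×10^8 km, T = 3930 days = 3930 × 86400 s = 3.39552×10^8 s: μ = 4π²r³/T² = 1.32657×10^11 km³/s².
In km: r₁ = 4.87 × 1.496×10^8 = 7.28552×10^8 km; r₂ = 1.58 × 1.496×10^8 = 2.36368×10^8 km.
Transfer-ellipse semi-major axis a_t = (r₁ + r₂)/2 = (7.28552×10^8 + 2.36368×10^8)/2 = 4.8246×10^8 km.
Circular speed at r₁: v₁ = √(μ/r₁) = √(1.32657×10^11/7.28552×10^8) = 13.49381 km/s.
On the transfer ellipse at r₁, v² = μ(2/r − 1/a) gives v_a = √[μ(2/r₁ − 1/a_t)] = 9.444920 km/s.
First burn Δv₁ = |v_a − v₁| = 4.04889 km/s.
At r₂, v₂ = √(μ/r₂) = 23.69030 km/s.
Transfer-orbit speed at r₂: v_p = √[μ(2/r₂ − 1/a_t)] = 29.11187 km/s.
Second burn Δv₂ = |v₂ − v_p| = 5.42157 km/s.
Total Δv = Δv₁ + Δv₂ = 9.470 km/s.

Δv = 9.47 km/s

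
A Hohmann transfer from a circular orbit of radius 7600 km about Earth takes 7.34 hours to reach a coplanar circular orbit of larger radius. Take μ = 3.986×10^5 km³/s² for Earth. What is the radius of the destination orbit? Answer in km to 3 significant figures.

Transfer time t = 7.34 hours = 26424 s, and t = π√(a_t³/μ).
So a_t = (μ t²/π²)^(1/3) = (3.986×10^5 × (26424)² / π²)^(1/3) = 30438 km.
Since a_t = (r₁ + r₂)/2, r₂ = 2a_t − r₁ = 2×30438 − 7600 = 53276 km.

r₂ = 53300 km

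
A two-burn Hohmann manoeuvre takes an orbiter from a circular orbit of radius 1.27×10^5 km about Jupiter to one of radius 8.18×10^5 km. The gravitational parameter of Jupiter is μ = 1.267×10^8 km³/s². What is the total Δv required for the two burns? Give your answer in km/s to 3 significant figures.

Transfer-ellipse semi-major axis a_t = (r₁ + r₂)/2 = (1.270×10^5 + 8.180×10^5)/2 = 4.725×10^5 km.
At r₁ the circular-orbit speed is v₁ = √(μ/r₁) = 31.5854 km/s.
On the transfer ellipse at r₁, vis-viva gives v_p = √[μ(2/r₁ − 1/a_t)] = 41.5587 km/s.
First burn Δv₁ = |v_p − v₁| = 9.973 km/s.
At r₂, v₂ = √(μ/r₂) = 12.445 km/s.
Transfer-orbit speed at r₂: v_a = √[μ(2/r₂ − 1/a_t)] = 6.4523 km/s.
Second burn Δv₂ = |v₂ − v_a| = 5.993 km/s.
Total Δv = Δv₁ + Δv₂ = 15.97 km/s.

Δv = 16.0 km/s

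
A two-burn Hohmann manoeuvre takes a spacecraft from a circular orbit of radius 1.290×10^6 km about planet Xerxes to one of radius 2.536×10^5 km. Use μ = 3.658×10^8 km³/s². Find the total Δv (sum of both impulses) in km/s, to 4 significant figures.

Δv = 18.31 km/s

The Hohmann ellipse has a_t = (r₁ + r₂)/2 = 7.718×10^5 km.
Circular speed at r₁: v₁ = √(μ/r₁) = √(3.658×10^8/1.290×10^6) = 16.84 km/s.
On the transfer ellipse at r₁, vis-viva gives v_a = √[μ(2/r₁ − 1/a_t)] = 9.653 km/s.
First burn Δv₁ = |v_a − v₁| = 7.187 km/s.
Circular speed at r₂: v₂ = √(μ/r₂) = 37.98 km/s.
Transfer-orbit speed at r₂: v_p = √[μ(2/r₂ − 1/a_t)] = 49.10 km/s.
Second burn Δv₂ = |v₂ − v_p| = 11.12 km/s.
Δv = Δv₁ + Δv₂ = 7.187 + 11.12 = 18.31 km/s.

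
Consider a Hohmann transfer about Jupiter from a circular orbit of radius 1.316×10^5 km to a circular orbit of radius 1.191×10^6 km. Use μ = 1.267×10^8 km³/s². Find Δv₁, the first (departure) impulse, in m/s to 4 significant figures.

Δv₁ = 10610 m/s

The Hohmann ellipse has a_t = (r₁ + r₂)/2 = 6.613×10^5 km.
On the circular orbit at r = 1.316×10^5 km, v_c = √(μ/r) = 31.03 km/s.
Vis-viva on the transfer ellipse at r = 1.316×10^5 km gives v_t = √[μ(2/r − 1/a_t)] = 41.64 km/s.
Δv₁ = |v_t − v_c| = |41.64 − 31.03| = 10.61 km/s.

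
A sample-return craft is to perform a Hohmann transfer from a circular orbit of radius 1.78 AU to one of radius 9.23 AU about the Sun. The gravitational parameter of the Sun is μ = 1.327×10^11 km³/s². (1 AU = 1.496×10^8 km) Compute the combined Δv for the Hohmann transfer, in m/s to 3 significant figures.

In km: r₁ = 1.78 × 1.496×10^8 = 2.66288×10^8 km; r₂ = 9.23 × 1.496×10^8 = 1.380808×10^9 km.
The Hohmann ellipse has a_t = (r₁ + r₂)/2 = 8.23548×10^8 km.
At r₁ the circular-orbit speed is v₁ = √(μ/r₁) = 22.3234 km/s.
On the transfer ellipse at r₁, vis-viva equation gives v_p = √[μ(2/r₁ − 1/a_t)] = 28.9056 km/s.
First burn Δv₁ = |v_p − v₁| = 6.582 km/s.
Circular speed at r₂: v₂ = √(μ/r₂) = 9.803 km/s.
Transfer-orbit speed at r₂: v_a = √[μ(2/r₂ − 1/a_t)] = 5.574 km/s.
Second burn Δv₂ = |v₂ − v_a| = 4.229 km/s.
Δv = Δv₁ + Δv₂ = 6.582 + 4.229 = 10.81 km/s.

Δv = 10800 m/s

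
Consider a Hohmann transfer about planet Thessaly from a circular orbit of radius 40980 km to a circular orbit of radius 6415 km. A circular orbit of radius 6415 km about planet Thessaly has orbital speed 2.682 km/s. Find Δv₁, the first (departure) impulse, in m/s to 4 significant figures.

From the circular-orbit relation v² = μ/r at r = 6415 km: μ = v²r = (2.682)² × 6415 = 46143.9 km³/s².
The Hohmann ellipse has a_t = (r₁ + r₂)/2 = 23697.5 km.
On the circular orbit at r = 40980 km, v_c = √(μ/r) = 1.0611 km/s.
Transfer-orbit speed at the same r (vis-viva, a = a_t): v_t = √[μ(2/r − 1/a_t)] = 0.55210 km/s.
Δv₁ = |v_t − v_c| = |0.55210 − 1.0611| = 0.5090 km/s.

Δv₁ = 509.0 m/s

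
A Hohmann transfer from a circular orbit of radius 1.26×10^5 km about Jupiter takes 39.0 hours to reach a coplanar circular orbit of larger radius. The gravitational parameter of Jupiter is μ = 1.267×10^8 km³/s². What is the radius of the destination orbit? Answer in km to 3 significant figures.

r₂ = 1.14×10^6 km

Transfer time t = 39.0 hours = 1.404×10^5 s, and t = π√(a_t³/μ).
So a_t = (μ t²/π²)^(1/3) = (1.267×10^8 × (1.404×10^5)² / π²)^(1/3) = 6.3251×10^5 km.
Since a_t = (r₁ + r₂)/2, r₂ = 2a_t − r₁ = 2×6.3251×10^5 − 1.260×10^5 = 1.13902×10^6 km.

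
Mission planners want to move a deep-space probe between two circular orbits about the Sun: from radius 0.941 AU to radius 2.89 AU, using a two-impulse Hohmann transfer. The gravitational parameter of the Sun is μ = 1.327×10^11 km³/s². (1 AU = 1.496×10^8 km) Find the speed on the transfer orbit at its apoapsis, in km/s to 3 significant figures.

In km: r₁ = 0.941 × 1.496×10^8 = 1.407736×10^8 km; r₂ = 2.89 × 1.496×10^8 = 4.32344×10^8 km.
Transfer-ellipse semi-major axis a_t = (r₁ + r₂)/2 = (1.407736×10^8 + 4.32344×10^8)/2 = 2.865588×10^8 km.
The apoapsis of the transfer ellipse is at r = 4.32344×10^8 km.
From the vis-viva equation, v = √[μ(2/r − 1/a_t)] = 12.28 km/s.

v = 12.3 km/s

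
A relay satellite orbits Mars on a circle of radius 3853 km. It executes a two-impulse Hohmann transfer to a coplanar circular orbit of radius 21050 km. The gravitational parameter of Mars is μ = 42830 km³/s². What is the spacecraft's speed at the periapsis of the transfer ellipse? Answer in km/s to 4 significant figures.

v = 4.335 km/s

The Hohmann ellipse has a_t = (r₁ + r₂)/2 = 12451.5 km.
The periapsis of the transfer ellipse is at r = 3853 km.
From the vis-viva equation, v = √[μ(2/r − 1/a_t)] = 4.335 km/s.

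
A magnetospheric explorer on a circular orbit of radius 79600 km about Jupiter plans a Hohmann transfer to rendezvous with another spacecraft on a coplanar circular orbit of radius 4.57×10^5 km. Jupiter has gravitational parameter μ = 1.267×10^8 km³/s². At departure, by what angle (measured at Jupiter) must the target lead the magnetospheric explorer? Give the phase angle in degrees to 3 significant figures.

φ = 99.0°

Semi-major axis of the transfer orbit: a_t = (79600 + 4.570×10^5)/2 = 2.683×10^5 km.
The half-period of the transfer ellipse is t = π√(a_t³/μ) = 38788 s.
Target angular speed ω₂ = √(μ/r₂³) = 3.6435×10^-5 rad/s.
Angle swept by the target during transfer: ω₂·t = 1.4132 rad = 80.97°.
The magnetospheric explorer traverses 180° on the transfer ellipse, so the target must lead by 180° − 80.97° = 99.0°.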